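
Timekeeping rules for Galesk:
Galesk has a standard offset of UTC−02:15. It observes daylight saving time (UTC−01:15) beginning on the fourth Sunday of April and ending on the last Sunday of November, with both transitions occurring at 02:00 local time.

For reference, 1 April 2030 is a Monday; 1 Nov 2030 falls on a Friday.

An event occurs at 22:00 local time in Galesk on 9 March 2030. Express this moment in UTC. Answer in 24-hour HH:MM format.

00:15

1 April 2030 is a Monday, so the first Sunday is April 7 and the fourth is April 28.
1 November 2030 is a Friday, so Sundays fall on 3, 10, 17, 24; the last is November 24.
9 March 2030 is outside the daylight-saving period (28 April – 24 November), so Galesk is on standard time, UTC−02:15.
22:00 local + 2h15m = 00:15 UTC (rolling into the next day, 10 March 2030).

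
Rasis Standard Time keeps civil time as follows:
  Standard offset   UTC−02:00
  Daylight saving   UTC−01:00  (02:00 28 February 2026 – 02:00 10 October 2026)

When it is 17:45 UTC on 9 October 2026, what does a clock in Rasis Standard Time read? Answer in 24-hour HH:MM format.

At the standard offset (UTC−02:00), 17:45 UTC − 2h = 15:45 Rasis Standard Time standard time.
The standard-time date in Rasis Standard Time, 9 October 2026, falls between 28 February and 10 October, so daylight saving is in effect and Rasis Standard Time is at UTC−01:00.
17:45 UTC − 1h = 16:45 local.

16:45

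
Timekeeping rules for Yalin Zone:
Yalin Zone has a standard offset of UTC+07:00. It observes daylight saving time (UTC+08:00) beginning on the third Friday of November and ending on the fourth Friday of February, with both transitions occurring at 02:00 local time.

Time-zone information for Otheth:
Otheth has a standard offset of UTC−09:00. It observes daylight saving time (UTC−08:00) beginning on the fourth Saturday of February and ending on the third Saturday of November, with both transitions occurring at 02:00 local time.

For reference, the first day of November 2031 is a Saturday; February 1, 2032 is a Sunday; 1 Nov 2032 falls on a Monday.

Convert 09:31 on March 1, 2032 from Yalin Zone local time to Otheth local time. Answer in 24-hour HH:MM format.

18:31

1 November 2031 is a Saturday, so the first Friday is November 7 and the third is November 21.
1 February 2032 is a Sunday, so the first Friday is February 6 and the fourth is February 27.
March 1, 2032 does not fall between 21 November 2031 and 27 February 2032, so daylight saving is not in effect and Yalin Zone is at UTC+07:00.
09:31 Yalin Zone − 7h = 02:31 UTC.
1 February 2032 is a Sunday, so the first Saturday is February 7 and the fourth is February 28.
1 November 2032 is a Monday, so the first Saturday is November 6 and the third is November 20.
At the standard offset (UTC−09:00), 02:31 UTC − 9h = 17:31 Otheth standard time (rolling into the previous day, 29 February 2032).
The standard-time date in Otheth, February 29, 2032, falls between 28 February and 20 November, so daylight saving is in effect and Otheth is at UTC−08:00.
02:31 UTC − 8h = 18:31 Otheth (rolling into the previous day, 29 February 2032).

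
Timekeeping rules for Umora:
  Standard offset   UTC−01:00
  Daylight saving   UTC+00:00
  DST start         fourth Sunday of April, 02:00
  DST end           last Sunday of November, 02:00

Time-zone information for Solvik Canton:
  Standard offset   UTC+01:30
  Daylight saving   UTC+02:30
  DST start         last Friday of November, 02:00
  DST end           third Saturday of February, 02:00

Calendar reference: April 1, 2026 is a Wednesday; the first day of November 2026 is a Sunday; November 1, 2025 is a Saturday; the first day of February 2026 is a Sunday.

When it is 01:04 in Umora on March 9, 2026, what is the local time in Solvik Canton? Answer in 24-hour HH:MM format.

1 April 2026 is a Wednesday, so the first Sunday is April 5 and the fourth is April 26.
1 November 2026 is a Sunday, so Sundays fall on 1, 8, 15, 22, 29; the last is November 29.
March 9, 2026 is outside the daylight-saving period (26 April – 29 November), so Umora is on standard time, UTC−01:00.
01:04 Umora + 1h = 02:04 UTC.
1 November 2025 is a Saturday, so Fridays fall on 7, 14, 21, 28; the last is November 28.
1 February 2026 is a Sunday, so the first Saturday is February 7 and the third is February 21.
At the standard offset (UTC+01:30), 02:04 UTC + 1h30m = 03:34 Solvik Canton standard time.
Daylight saving runs 28 November 2025 – 21 February 2026; the standard-time date in Solvik Canton, March 9, 2026, is outside that window, so Solvik Canton is on standard time at UTC+01:30.
02:04 UTC + 1h30m = 03:34 Solvik Canton.

03:34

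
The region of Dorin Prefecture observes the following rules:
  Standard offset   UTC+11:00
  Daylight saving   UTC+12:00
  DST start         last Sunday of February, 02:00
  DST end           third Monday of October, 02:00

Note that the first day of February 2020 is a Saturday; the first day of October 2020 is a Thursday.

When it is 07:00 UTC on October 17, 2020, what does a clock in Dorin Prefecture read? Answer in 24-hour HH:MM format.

1 February 2020 is a Saturday, so Sundays fall on 2, 9, 16, 23; the last is February 23.
1 October 2020 is a Thursday, so the first Monday is October 5 and the third is October 19.
At the standard offset (UTC+11:00), 07:00 UTC + 11h = 18:00 Dorin Prefecture standard time.
The standard-time date in Dorin Prefecture, October 17, 2020, falls between 23 February and 19 October, so daylight saving is in effect and Dorin Prefecture is at UTC+12:00.
07:00 UTC + 12h = 19:00 local.

19:00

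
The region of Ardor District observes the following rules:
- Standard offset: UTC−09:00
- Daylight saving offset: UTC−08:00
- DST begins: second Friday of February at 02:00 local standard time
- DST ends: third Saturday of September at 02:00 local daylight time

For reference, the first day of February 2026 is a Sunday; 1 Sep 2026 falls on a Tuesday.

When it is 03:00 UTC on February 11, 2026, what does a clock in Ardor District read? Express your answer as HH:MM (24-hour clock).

18:00

1 February 2026 is a Sunday, so the first Friday is February 6 and the second is February 13.
1 September 2026 is a Tuesday, so the first Saturday is September 5 and the third is September 19.
At the standard offset (UTC−09:00), 03:00 UTC − 9h = 18:00 Ardor District standard time (rolling into the previous day, 10 February 2026).
Daylight saving runs 13 February – 19 September; the standard-time date in Ardor District, February 10, 2026, is outside that window, so Ardor District is on standard time at UTC−09:00.
03:00 UTC − 9h = 18:00 local (rolling into the previous day, 10 February 2026).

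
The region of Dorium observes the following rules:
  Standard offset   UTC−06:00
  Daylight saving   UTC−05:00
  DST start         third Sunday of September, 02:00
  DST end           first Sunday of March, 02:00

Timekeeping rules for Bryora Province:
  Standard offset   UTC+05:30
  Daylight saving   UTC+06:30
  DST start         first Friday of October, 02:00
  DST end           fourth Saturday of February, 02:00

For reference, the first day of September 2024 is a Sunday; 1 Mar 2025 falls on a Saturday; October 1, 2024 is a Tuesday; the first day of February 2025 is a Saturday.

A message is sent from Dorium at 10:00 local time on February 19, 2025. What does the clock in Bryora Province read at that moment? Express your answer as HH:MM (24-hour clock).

1 September 2024 is a Sunday, so the first Sunday is September 1 and the third is September 15.
1 March 2025 is a Saturday, so the first Sunday is March 2.
Daylight saving runs 15 September 2024 – 2 March 2025; February 19, 2025 is inside that window, so Dorium is at UTC−05:00.
10:00 Dorium + 5h = 15:00 UTC.
1 October 2024 is a Tuesday, so the first Friday is October 4.
1 February 2025 is a Saturday, so the first Saturday is February 1 and the fourth is February 22.
At the standard offset (UTC+05:30), 15:00 UTC + 5h30m = 20:30 Bryora Province standard time.
The standard-time date in Bryora Province, February 19, 2025, falls between 4 October 2024 and 22 February 2025, so daylight saving is in effect and Bryora Province is at UTC+06:30.
15:00 UTC + 6h30m = 21:30 Bryora Province.

21:30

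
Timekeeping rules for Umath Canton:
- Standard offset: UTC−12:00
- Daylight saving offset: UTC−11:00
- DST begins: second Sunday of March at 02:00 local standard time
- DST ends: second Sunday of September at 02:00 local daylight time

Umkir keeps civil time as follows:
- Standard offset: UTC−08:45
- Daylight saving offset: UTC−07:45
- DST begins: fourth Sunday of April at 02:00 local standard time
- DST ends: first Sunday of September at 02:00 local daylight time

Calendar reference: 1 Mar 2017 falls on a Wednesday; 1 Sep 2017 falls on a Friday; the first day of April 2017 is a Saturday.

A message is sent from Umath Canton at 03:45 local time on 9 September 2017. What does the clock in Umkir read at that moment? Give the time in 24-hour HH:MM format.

1 March 2017 is a Wednesday, so the first Sunday is March 5 and the second is March 12.
1 September 2017 is a Friday, so the first Sunday is September 3 and the second is September 10.
Daylight saving runs 12 March – 10 September; 9 September 2017 is inside that window, so Umath Canton is at UTC−11:00.
03:45 Umath Canton + 11h = 14:45 UTC.
1 April 2017 is a Saturday, so the first Sunday is April 2 and the fourth is April 23.
1 September 2017 is a Friday, so the first Sunday is September 3.
At the standard offset (UTC−08:45), 14:45 UTC − 8h45m = 06:00 Umkir standard time.
The standard-time date in Umkir, 9 September 2017, is outside the daylight-saving period (23 April – 3 September), so Umkir is on standard time, UTC−08:45.
14:45 UTC − 8h45m = 06:00 Umkir.

06:00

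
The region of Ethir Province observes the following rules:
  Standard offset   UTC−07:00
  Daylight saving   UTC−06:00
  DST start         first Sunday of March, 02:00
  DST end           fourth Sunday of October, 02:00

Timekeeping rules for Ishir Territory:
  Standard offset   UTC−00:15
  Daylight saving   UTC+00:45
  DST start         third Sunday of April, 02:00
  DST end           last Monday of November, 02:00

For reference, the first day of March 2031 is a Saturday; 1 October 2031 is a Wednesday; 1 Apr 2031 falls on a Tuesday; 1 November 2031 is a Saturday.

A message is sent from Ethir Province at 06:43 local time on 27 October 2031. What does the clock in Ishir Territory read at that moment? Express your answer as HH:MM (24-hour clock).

14:28

1 March 2031 is a Saturday, so the first Sunday is March 2.
1 October 2031 is a Wednesday, so the first Sunday is October 5 and the fourth is October 26.
27 October 2031 does not fall between 2 March and 26 October, so daylight saving is not in effect and Ethir Province is at UTC−07:00.
06:43 Ethir Province + 7h = 13:43 UTC.
1 April 2031 is a Tuesday, so the first Sunday is April 6 and the third is April 20.
1 November 2031 is a Saturday, so Mondays fall on 3, 10, 17, 24; the last is November 24.
At the standard offset (UTC−00:15), 13:43 UTC − 0h15m = 13:28 Ishir Territory standard time.
Daylight saving runs 20 April – 24 November; the standard-time date in Ishir Territory, 27 October 2031, is inside that window, so Ishir Territory is at UTC+00:45.
13:43 UTC + 0h45m = 14:28 Ishir Territory.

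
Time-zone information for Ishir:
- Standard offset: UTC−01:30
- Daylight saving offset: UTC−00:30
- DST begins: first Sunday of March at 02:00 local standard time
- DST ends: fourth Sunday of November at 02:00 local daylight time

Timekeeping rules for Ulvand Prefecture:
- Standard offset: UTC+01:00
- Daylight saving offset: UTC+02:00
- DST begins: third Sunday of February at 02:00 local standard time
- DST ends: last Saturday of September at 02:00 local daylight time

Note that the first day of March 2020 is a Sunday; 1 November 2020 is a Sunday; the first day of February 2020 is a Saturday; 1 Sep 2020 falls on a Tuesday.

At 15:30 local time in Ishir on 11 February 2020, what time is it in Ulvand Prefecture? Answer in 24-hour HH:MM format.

1 March 2020 is a Sunday, so the first Sunday is March 1.
1 November 2020 is a Sunday, so the first Sunday is November 1 and the fourth is November 22.
11 February 2020 does not fall between 1 March and 22 November, so daylight saving is not in effect and Ishir is at UTC−01:30.
15:30 Ishir + 1h30m = 17:00 UTC.
1 February 2020 is a Saturday, so the first Sunday is February 2 and the third is February 16.
1 September 2020 is a Tuesday, so Saturdays fall on 5, 12, 19, 26; the last is September 26.
At the standard offset (UTC+01:00), 17:00 UTC + 1h = 18:00 Ulvand Prefecture standard time.
The standard-time date in Ulvand Prefecture, 11 February 2020, does not fall between 16 February and 26 September, so daylight saving is not in effect and Ulvand Prefecture is at UTC+01:00.
17:00 UTC + 1h = 18:00 Ulvand Prefecture.

18:00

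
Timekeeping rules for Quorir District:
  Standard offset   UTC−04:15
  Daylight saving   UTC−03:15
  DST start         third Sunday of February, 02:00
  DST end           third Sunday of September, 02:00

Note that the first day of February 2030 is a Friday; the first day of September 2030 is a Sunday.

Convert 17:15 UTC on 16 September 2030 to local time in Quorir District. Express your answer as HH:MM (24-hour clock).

13:00

1 February 2030 is a Friday, so the first Sunday is February 3 and the third is February 17.
1 September 2030 is a Sunday, so the first Sunday is September 1 and the third is September 15.
At the standard offset (UTC−04:15), 17:15 UTC − 4h15m = 13:00 Quorir District standard time.
The standard-time date in Quorir District, 16 September 2030, is outside the daylight-saving period (17 February – 15 September), so Quorir District is on standard time, UTC−04:15.
17:15 UTC − 4h15m = 13:00 local.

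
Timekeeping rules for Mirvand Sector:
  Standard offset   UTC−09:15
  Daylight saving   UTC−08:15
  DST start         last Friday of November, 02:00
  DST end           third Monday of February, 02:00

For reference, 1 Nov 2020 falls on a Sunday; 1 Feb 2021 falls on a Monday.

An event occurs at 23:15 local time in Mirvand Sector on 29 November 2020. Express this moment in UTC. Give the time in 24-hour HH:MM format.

1 November 2020 is a Sunday, so Fridays fall on 6, 13, 20, 27; the last is November 27.
1 February 2021 is a Monday, so the first Monday is February 1 and the third is February 15.
29 November 2020 lies within the daylight-saving period (27 November 2020 – 15 February 2021), so Mirvand Sector is on daylight time, UTC−08:15.
23:15 local + 8h15m = 07:30 UTC (rolling into the next day, 30 November 2020).

07:30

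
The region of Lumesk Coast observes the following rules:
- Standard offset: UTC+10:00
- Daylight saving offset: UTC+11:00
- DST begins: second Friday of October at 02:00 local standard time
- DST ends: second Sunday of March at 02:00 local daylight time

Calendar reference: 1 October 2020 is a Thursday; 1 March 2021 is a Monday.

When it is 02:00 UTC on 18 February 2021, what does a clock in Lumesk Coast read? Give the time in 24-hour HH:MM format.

13:00

1 October 2020 is a Thursday, so the first Friday is October 2 and the second is October 9.
1 March 2021 is a Monday, so the first Sunday is March 7 and the second is March 14.
At the standard offset (UTC+10:00), 02:00 UTC + 10h = 12:00 Lumesk Coast standard time.
The standard-time date in Lumesk Coast, 18 February 2021, lies within the daylight-saving period (9 October 2020 – 14 March 2021), so Lumesk Coast is on daylight time, UTC+11:00.
02:00 UTC + 11h = 13:00 local.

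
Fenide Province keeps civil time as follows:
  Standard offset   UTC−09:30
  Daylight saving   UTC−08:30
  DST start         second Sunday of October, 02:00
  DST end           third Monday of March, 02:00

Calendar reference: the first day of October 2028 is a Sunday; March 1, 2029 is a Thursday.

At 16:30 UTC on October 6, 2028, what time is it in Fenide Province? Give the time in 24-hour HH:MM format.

1 October 2028 is a Sunday, so the first Sunday is October 1 and the second is October 8.
1 March 2029 is a Thursday, so the first Monday is March 5 and the third is March 19.
At the standard offset (UTC−09:30), 16:30 UTC − 9h30m = 07:00 Fenide Province standard time.
The standard-time date in Fenide Province, October 6, 2028, does not fall between 8 October 2028 and 19 March 2029, so daylight saving is not in effect and Fenide Province is at UTC−09:30.
16:30 UTC − 9h30m = 07:00 local.

07:00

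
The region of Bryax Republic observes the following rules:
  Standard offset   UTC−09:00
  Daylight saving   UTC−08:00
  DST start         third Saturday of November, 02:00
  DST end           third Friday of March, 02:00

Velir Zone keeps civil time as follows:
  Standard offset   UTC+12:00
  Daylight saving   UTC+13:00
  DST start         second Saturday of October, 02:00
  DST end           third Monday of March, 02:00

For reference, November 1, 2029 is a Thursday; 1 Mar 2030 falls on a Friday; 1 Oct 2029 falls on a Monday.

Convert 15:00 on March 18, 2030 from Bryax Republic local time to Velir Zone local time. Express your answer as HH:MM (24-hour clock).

1 November 2029 is a Thursday, so the first Saturday is November 3 and the third is November 17.
1 March 2030 is a Friday, so the first Friday is March 1 and the third is March 15.
Daylight saving runs 17 November 2029 – 15 March 2030; March 18, 2030 is outside that window, so Bryax Republic is on standard time at UTC−09:00.
15:00 Bryax Republic + 9h = 00:00 UTC (rolling into the next day, 19 March 2030).
1 October 2029 is a Monday, so the first Saturday is October 6 and the second is October 13.
1 March 2030 is a Friday, so the first Monday is March 4 and the third is March 18.
At the standard offset (UTC+12:00), 00:00 UTC + 12h = 12:00 Velir Zone standard time.
Daylight saving runs 13 October 2029 – 18 March 2030; the standard-time date in Velir Zone, March 19, 2030, is outside that window, so Velir Zone is on standard time at UTC+12:00.
00:00 UTC + 12h = 12:00 Velir Zone.

12:00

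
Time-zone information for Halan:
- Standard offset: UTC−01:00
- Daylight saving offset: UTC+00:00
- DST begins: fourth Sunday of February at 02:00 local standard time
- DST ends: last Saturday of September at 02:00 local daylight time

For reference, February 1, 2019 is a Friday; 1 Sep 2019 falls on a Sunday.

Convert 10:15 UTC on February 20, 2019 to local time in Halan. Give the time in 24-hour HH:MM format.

09:15

1 February 2019 is a Friday, so the first Sunday is February 3 and the fourth is February 24.
1 September 2019 is a Sunday, so Saturdays fall on 7, 14, 21, 28; the last is September 28.
At the standard offset (UTC−01:00), 10:15 UTC − 1h = 09:15 Halan standard time.
Daylight saving runs 24 February – 28 September; the standard-time date in Halan, February 20, 2019, is outside that window, so Halan is on standard time at UTC−01:00.
10:15 UTC − 1h = 09:15 local.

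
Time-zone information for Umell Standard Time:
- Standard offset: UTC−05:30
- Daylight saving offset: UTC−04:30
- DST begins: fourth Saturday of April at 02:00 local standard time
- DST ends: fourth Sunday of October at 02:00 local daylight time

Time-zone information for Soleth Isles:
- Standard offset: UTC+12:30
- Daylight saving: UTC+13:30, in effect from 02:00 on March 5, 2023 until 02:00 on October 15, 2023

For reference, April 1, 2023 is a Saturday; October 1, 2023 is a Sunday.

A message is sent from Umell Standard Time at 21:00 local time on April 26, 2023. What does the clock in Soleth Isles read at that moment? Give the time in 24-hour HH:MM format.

1 April 2023 is a Saturday, so the first Saturday is April 1 and the fourth is April 22.
1 October 2023 is a Sunday, so the first Sunday is October 1 and the fourth is October 22.
Daylight saving runs 22 April – 22 October; April 26, 2023 is inside that window, so Umell Standard Time is at UTC−04:30.
21:00 Umell Standard Time + 4h30m = 01:30 UTC (rolling into the next day, 27 April 2023).
At the standard offset (UTC+12:30), 01:30 UTC + 12h30m = 14:00 Soleth Isles standard time.
Daylight saving runs 5 March – 15 October; the standard-time date in Soleth Isles, April 27, 2023, is inside that window, so Soleth Isles is at UTC+13:30.
01:30 UTC + 13h30m = 15:00 Soleth Isles.

15:00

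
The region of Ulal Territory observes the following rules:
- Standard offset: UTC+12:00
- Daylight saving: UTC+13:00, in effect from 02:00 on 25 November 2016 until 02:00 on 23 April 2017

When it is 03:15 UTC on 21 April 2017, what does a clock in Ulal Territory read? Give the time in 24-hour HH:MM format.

At the standard offset (UTC+12:00), 03:15 UTC + 12h = 15:15 Ulal Territory standard time.
Daylight saving runs 25 November 2016 – 23 April 2017; the standard-time date in Ulal Territory, 21 April 2017, is inside that window, so Ulal Territory is at UTC+13:00.
03:15 UTC + 13h = 16:15 local.

16:15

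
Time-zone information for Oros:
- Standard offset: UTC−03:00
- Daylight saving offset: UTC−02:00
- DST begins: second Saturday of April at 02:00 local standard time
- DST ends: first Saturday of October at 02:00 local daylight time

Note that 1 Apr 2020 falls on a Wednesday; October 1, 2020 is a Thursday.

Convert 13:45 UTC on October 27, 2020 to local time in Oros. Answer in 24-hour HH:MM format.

1 April 2020 is a Wednesday, so the first Saturday is April 4 and the second is April 11.
1 October 2020 is a Thursday, so the first Saturday is October 3.
At the standard offset (UTC−03:00), 13:45 UTC − 3h = 10:45 Oros standard time.
The standard-time date in Oros, October 27, 2020, is outside the daylight-saving period (11 April – 3 October), so Oros is on standard time, UTC−03:00.
13:45 UTC − 3h = 10:45 local.

10:45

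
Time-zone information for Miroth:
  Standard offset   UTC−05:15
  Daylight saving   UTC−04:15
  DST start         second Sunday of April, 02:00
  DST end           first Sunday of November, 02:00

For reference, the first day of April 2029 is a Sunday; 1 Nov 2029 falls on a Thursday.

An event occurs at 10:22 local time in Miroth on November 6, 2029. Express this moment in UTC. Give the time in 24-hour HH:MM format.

15:37

1 April 2029 is a Sunday, so the first Sunday is April 1 and the second is April 8.
1 November 2029 is a Thursday, so the first Sunday is November 4.
November 6, 2029 is outside the daylight-saving period (8 April – 4 November), so Miroth is on standard time, UTC−05:15.
10:22 local + 5h15m = 15:37 UTC.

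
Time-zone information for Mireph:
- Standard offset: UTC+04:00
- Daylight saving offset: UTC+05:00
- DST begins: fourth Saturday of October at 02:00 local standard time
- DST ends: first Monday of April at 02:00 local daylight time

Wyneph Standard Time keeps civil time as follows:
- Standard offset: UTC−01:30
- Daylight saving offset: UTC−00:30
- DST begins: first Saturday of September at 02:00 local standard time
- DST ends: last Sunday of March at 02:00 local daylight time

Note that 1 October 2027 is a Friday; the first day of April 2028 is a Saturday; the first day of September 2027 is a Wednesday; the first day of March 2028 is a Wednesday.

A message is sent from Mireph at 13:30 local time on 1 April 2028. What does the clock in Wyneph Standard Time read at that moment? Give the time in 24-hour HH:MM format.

1 October 2027 is a Friday, so the first Saturday is October 2 and the fourth is October 23.
1 April 2028 is a Saturday, so the first Monday is April 3.
1 April 2028 falls between 23 October 2027 and 3 April 2028, so daylight saving is in effect and Mireph is at UTC+05:00.
13:30 Mireph − 5h = 08:30 UTC.
1 September 2027 is a Wednesday, so the first Saturday is September 4.
1 March 2028 is a Wednesday, so Sundays fall on 5, 12, 19, 26; the last is March 26.
At the standard offset (UTC−01:30), 08:30 UTC − 1h30m = 07:00 Wyneph Standard Time standard time.
The standard-time date in Wyneph Standard Time, 1 April 2028, is outside the daylight-saving period (4 September 2027 – 26 March 2028), so Wyneph Standard Time is on standard time, UTC−01:30.
08:30 UTC − 1h30m = 07:00 Wyneph Standard Time.

07:00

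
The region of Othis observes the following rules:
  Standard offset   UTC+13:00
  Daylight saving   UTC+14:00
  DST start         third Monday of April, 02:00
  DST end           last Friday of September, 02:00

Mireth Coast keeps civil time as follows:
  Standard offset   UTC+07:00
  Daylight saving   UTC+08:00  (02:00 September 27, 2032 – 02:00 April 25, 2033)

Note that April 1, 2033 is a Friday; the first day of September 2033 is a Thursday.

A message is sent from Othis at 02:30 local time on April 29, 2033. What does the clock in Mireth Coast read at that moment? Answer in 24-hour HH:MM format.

1 April 2033 is a Friday, so the first Monday is April 4 and the third is April 18.
1 September 2033 is a Thursday, so Fridays fall on 2, 9, 16, 23, 30; the last is September 30.
April 29, 2033 falls between 18 April and 30 September, so daylight saving is in effect and Othis is at UTC+14:00.
02:30 Othis − 14h = 12:30 UTC (rolling into the previous day, 28 April 2033).
At the standard offset (UTC+07:00), 12:30 UTC + 7h = 19:30 Mireth Coast standard time.
Daylight saving runs 27 September 2032 – 25 April 2033; the standard-time date in Mireth Coast, April 28, 2033, is outside that window, so Mireth Coast is on standard time at UTC+07:00.
12:30 UTC + 7h = 19:30 Mireth Coast.

19:30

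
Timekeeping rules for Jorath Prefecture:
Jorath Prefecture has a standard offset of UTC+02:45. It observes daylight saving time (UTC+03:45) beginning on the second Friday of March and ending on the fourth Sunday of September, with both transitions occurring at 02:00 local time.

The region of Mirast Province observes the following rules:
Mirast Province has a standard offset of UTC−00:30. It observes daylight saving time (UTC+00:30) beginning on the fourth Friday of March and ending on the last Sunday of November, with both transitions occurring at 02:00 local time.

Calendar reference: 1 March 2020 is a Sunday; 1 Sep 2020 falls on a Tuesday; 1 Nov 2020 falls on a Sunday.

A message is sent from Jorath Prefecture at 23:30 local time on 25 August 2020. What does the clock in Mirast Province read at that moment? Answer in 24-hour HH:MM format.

20:15

1 March 2020 is a Sunday, so the first Friday is March 6 and the second is March 13.
1 September 2020 is a Tuesday, so the first Sunday is September 6 and the fourth is September 27.
Daylight saving runs 13 March – 27 September; 25 August 2020 is inside that window, so Jorath Prefecture is at UTC+03:45.
23:30 Jorath Prefecture − 3h45m = 19:45 UTC.
1 March 2020 is a Sunday, so the first Friday is March 6 and the fourth is March 27.
1 November 2020 is a Sunday, so Sundays fall on 1, 8, 15, 22, 29; the last is November 29.
At the standard offset (UTC−00:30), 19:45 UTC − 0h30m = 19:15 Mirast Province standard time.
The standard-time date in Mirast Province, 25 August 2020, falls between 27 March and 29 November, so daylight saving is in effect and Mirast Province is at UTC+00:30.
19:45 UTC + 0h30m = 20:15 Mirast Province.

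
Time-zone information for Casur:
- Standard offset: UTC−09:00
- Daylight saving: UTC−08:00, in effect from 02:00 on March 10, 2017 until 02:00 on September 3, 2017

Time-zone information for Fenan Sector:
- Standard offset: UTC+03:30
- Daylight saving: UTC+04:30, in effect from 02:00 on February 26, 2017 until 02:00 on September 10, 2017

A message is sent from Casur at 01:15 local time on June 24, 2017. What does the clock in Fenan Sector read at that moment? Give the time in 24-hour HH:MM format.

13:45

June 24, 2017 falls between 10 March and 3 September, so daylight saving is in effect and Casur is at UTC−08:00.
01:15 Casur + 8h = 09:15 UTC.
At the standard offset (UTC+03:30), 09:15 UTC + 3h30m = 12:45 Fenan Sector standard time.
The standard-time date in Fenan Sector, June 24, 2017, falls between 26 February and 10 September, so daylight saving is in effect and Fenan Sector is at UTC+04:30.
09:15 UTC + 4h30m = 13:45 Fenan Sector.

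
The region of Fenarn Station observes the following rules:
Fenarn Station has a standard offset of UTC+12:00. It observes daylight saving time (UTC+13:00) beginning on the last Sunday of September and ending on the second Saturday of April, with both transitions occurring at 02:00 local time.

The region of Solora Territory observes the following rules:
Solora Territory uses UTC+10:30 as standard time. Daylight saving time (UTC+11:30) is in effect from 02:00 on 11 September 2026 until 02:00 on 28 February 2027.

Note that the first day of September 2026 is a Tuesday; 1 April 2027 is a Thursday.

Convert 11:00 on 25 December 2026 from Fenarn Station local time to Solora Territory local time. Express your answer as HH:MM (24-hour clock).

09:30

1 September 2026 is a Tuesday, so Sundays fall on 6, 13, 20, 27; the last is September 27.
1 April 2027 is a Thursday, so the first Saturday is April 3 and the second is April 10.
25 December 2026 falls between 27 September 2026 and 10 April 2027, so daylight saving is in effect and Fenarn Station is at UTC+13:00.
11:00 Fenarn Station − 13h = 22:00 UTC (rolling into the previous day, 24 December 2026).
At the standard offset (UTC+10:30), 22:00 UTC + 10h30m = 08:30 Solora Territory standard time (rolling into the next day, 25 December 2026).
The standard-time date in Solora Territory, 25 December 2026, lies within the daylight-saving period (11 September 2026 – 28 February 2027), so Solora Territory is on daylight time, UTC+11:30.
22:00 UTC + 11h30m = 09:30 Solora Territory (rolling into the next day, 25 December 2026).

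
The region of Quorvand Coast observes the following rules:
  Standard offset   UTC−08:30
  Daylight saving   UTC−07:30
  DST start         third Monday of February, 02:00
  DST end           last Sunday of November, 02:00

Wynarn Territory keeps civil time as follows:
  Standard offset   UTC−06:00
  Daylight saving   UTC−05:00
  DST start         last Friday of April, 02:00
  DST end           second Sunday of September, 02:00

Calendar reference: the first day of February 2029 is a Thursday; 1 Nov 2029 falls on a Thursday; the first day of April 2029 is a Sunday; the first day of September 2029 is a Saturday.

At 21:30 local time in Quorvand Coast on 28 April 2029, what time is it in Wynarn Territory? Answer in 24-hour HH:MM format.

1 February 2029 is a Thursday, so the first Monday is February 5 and the third is February 19.
1 November 2029 is a Thursday, so Sundays fall on 4, 11, 18, 25; the last is November 25.
28 April 2029 lies within the daylight-saving period (19 February – 25 November), so Quorvand Coast is on daylight time, UTC−07:30.
21:30 Quorvand Coast + 7h30m = 05:00 UTC (rolling into the next day, 29 April 2029).
1 April 2029 is a Sunday, so Fridays fall on 6, 13, 20, 27; the last is April 27.
1 September 2029 is a Saturday, so the first Sunday is September 2 and the second is September 9.
At the standard offset (UTC−06:00), 05:00 UTC − 6h = 23:00 Wynarn Territory standard time (rolling into the previous day, 28 April 2029).
The standard-time date in Wynarn Territory, 28 April 2029, falls between 27 April and 9 September, so daylight saving is in effect and Wynarn Territory is at UTC−05:00.
05:00 UTC − 5h = 00:00 Wynarn Territory.

00:00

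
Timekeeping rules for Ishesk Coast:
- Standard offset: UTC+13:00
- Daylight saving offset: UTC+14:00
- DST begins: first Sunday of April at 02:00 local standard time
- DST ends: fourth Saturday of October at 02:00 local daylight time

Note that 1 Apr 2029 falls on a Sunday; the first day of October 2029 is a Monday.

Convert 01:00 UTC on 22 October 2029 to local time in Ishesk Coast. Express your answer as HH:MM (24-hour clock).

1 April 2029 is a Sunday, so the first Sunday is April 1.
1 October 2029 is a Monday, so the first Saturday is October 6 and the fourth is October 27.
At the standard offset (UTC+13:00), 01:00 UTC + 13h = 14:00 Ishesk Coast standard time.
The standard-time date in Ishesk Coast, 22 October 2029, lies within the daylight-saving period (1 April – 27 October), so Ishesk Coast is on daylight time, UTC+14:00.
01:00 UTC + 14h = 15:00 local.

15:00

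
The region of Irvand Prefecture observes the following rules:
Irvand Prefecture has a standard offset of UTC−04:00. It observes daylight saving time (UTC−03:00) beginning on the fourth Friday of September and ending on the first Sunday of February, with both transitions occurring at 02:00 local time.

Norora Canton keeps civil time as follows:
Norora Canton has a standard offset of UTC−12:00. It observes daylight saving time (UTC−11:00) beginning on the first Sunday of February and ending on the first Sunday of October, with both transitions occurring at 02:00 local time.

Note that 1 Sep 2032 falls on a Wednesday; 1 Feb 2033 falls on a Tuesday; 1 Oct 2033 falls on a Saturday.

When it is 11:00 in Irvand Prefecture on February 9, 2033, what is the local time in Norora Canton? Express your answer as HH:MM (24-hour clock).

1 September 2032 is a Wednesday, so the first Friday is September 3 and the fourth is September 24.
1 February 2033 is a Tuesday, so the first Sunday is February 6.
Daylight saving runs 24 September 2032 – 6 February 2033; February 9, 2033 is outside that window, so Irvand Prefecture is on standard time at UTC−04:00.
11:00 Irvand Prefecture + 4h = 15:00 UTC.
1 February 2033 is a Tuesday, so the first Sunday is February 6.
1 October 2033 is a Saturday, so the first Sunday is October 2.
At the standard offset (UTC−12:00), 15:00 UTC − 12h = 03:00 Norora Canton standard time.
Daylight saving runs 6 February – 2 October; the standard-time date in Norora Canton, February 9, 2033, is inside that window, so Norora Canton is at UTC−11:00.
15:00 UTC − 11h = 04:00 Norora Canton.

04:00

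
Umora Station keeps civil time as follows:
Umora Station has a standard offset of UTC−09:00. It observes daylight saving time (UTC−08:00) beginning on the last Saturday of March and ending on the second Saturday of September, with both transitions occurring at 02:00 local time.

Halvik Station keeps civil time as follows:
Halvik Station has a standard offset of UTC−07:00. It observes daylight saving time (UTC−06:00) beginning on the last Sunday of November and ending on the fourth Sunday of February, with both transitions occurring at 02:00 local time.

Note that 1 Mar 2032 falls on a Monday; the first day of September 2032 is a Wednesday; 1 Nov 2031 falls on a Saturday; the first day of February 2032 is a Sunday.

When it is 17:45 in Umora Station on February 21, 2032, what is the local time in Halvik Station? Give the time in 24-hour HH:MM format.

20:45

1 March 2032 is a Monday, so Saturdays fall on 6, 13, 20, 27; the last is March 27.
1 September 2032 is a Wednesday, so the first Saturday is September 4 and the second is September 11.
February 21, 2032 is outside the daylight-saving period (27 March – 11 September), so Umora Station is on standard time, UTC−09:00.
17:45 Umora Station + 9h = 02:45 UTC (rolling into the next day, 22 February 2032).
1 November 2031 is a Saturday, so Sundays fall on 2, 9, 16, 23, 30; the last is November 30.
1 February 2032 is a Sunday, so the first Sunday is February 1 and the fourth is February 22.
At the standard offset (UTC−07:00), 02:45 UTC − 7h = 19:45 Halvik Station standard time (rolling into the previous day, 21 February 2032).
The standard-time date in Halvik Station, February 21, 2032, falls between 30 November 2031 and 22 February 2032, so daylight saving is in effect and Halvik Station is at UTC−06:00.
02:45 UTC − 6h = 20:45 Halvik Station (rolling into the previous day, 21 February 2032).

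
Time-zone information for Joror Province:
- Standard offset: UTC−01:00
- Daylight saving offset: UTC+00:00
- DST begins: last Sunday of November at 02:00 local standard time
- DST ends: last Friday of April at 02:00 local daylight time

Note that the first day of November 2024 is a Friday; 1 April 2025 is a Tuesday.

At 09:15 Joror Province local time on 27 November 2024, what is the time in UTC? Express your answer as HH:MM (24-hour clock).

1 November 2024 is a Friday, so Sundays fall on 3, 10, 17, 24; the last is November 24.
1 April 2025 is a Tuesday, so Fridays fall on 4, 11, 18, 25; the last is April 25.
27 November 2024 lies within the daylight-saving period (24 November 2024 – 25 April 2025), so Joror Province is on daylight time, UTC+00:00.
09:15 local − 0h = 09:15 UTC.

09:15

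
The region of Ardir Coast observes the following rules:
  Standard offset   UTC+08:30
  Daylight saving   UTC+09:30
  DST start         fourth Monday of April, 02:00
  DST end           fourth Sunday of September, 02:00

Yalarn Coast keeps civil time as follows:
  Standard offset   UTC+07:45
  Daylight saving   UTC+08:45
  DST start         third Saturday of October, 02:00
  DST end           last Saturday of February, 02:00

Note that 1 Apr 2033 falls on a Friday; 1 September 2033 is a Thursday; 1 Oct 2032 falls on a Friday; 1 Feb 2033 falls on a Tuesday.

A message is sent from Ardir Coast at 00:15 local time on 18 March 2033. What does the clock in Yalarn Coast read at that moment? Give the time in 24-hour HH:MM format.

1 April 2033 is a Friday, so the first Monday is April 4 and the fourth is April 25.
1 September 2033 is a Thursday, so the first Sunday is September 4 and the fourth is September 25.
18 March 2033 is outside the daylight-saving period (25 April – 25 September), so Ardir Coast is on standard time, UTC+08:30.
00:15 Ardir Coast − 8h30m = 15:45 UTC (rolling into the previous day, 17 March 2033).
1 October 2032 is a Friday, so the first Saturday is October 2 and the third is October 16.
1 February 2033 is a Tuesday, so Saturdays fall on 5, 12, 19, 26; the last is February 26.
At the standard offset (UTC+07:45), 15:45 UTC + 7h45m = 23:30 Yalarn Coast standard time.
Daylight saving runs 16 October 2032 – 26 February 2033; the standard-time date in Yalarn Coast, 17 March 2033, is outside that window, so Yalarn Coast is on standard time at UTC+07:45.
15:45 UTC + 7h45m = 23:30 Yalarn Coast.

23:30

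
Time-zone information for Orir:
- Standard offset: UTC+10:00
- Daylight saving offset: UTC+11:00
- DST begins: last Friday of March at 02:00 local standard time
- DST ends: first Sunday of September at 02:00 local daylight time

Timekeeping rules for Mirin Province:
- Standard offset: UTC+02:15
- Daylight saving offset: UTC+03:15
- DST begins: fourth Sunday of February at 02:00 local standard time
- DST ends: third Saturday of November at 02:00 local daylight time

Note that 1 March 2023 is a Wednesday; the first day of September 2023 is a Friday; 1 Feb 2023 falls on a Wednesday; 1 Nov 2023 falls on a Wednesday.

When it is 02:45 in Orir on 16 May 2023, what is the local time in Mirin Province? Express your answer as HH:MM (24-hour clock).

1 March 2023 is a Wednesday, so Fridays fall on 3, 10, 17, 24, 31; the last is March 31.
1 September 2023 is a Friday, so the first Sunday is September 3.
16 May 2023 falls between 31 March and 3 September, so daylight saving is in effect and Orir is at UTC+11:00.
02:45 Orir − 11h = 15:45 UTC (rolling into the previous day, 15 May 2023).
1 February 2023 is a Wednesday, so the first Sunday is February 5 and the fourth is February 26.
1 November 2023 is a Wednesday, so the first Saturday is November 4 and the third is November 18.
At the standard offset (UTC+02:15), 15:45 UTC + 2h15m = 18:00 Mirin Province standard time.
Daylight saving runs 26 February – 18 November; the standard-time date in Mirin Province, 15 May 2023, is inside that window, so Mirin Province is at UTC+03:15.
15:45 UTC + 3h15m = 19:00 Mirin Province.

19:00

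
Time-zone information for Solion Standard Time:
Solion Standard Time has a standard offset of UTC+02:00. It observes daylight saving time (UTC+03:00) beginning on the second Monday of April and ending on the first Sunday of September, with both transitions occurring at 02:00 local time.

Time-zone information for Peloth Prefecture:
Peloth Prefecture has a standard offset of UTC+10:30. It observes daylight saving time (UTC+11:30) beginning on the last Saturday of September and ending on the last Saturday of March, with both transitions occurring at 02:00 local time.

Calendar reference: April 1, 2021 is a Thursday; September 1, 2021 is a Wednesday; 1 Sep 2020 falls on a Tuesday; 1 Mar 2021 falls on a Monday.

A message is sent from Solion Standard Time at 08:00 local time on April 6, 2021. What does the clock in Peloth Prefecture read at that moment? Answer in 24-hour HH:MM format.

1 April 2021 is a Thursday, so the first Monday is April 5 and the second is April 12.
1 September 2021 is a Wednesday, so the first Sunday is September 5.
April 6, 2021 is outside the daylight-saving period (12 April – 5 September), so Solion Standard Time is on standard time, UTC+02:00.
08:00 Solion Standard Time − 2h = 06:00 UTC.
1 September 2020 is a Tuesday, so Saturdays fall on 5, 12, 19, 26; the last is September 26.
1 March 2021 is a Monday, so Saturdays fall on 6, 13, 20, 27; the last is March 27.
At the standard offset (UTC+10:30), 06:00 UTC + 10h30m = 16:30 Peloth Prefecture standard time.
The standard-time date in Peloth Prefecture, April 6, 2021, does not fall between 26 September 2020 and 27 March 2021, so daylight saving is not in effect and Peloth Prefecture is at UTC+10:30.
06:00 UTC + 10h30m = 16:30 Peloth Prefecture.

16:30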